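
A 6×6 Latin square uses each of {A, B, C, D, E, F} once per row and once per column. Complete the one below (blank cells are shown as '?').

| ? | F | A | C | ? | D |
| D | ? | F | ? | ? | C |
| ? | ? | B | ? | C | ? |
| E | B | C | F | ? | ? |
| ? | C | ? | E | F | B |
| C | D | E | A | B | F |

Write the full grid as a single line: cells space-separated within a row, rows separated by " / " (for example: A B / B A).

B F A C E D / D E F B A C / F A B D C E / E B C F D A / A C D E F B / C D E A B F

(r1,c1) = B
(r1,c5) = E
(r2,c4) = B
(r2,c5) = A
(r3,c4) = D
(r4,c5) = D
(r4,c6) = A
(r5,c1) = A
(r5,c3) = D
(r2,c2) = E
(r3,c1) = F
(r3,c2) = A
(r3,c6) = E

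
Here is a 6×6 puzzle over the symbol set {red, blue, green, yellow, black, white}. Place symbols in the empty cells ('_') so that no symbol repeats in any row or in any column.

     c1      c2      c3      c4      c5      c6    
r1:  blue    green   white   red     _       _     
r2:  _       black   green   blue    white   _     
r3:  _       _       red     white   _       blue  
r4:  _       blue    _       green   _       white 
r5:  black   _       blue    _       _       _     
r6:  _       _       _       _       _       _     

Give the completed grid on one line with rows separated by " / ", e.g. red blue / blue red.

(r3,c2) = yellow
(r5,c4) = yellow
(r6,c4) = black
(r3,c1) = green
(r3,c5) = black
(r6,c3) = yellow
(r1,c5) = yellow
(r1,c6) = black
(r4,c3) = black
(r4,c5) = red
(r5,c5) = green
(r5,c6) = red
(r6,c5) = blue
(r6,c6) = green
(r2,c6) = yellow
(r4,c1) = yellow
(r5,c2) = white
(r6,c2) = red
(r2,c1) = red
(r6,c1) = white

blue green white red yellow black / red black green blue white yellow / green yellow red white black blue / yellow blue black green red white / black white blue yellow green red / white red yellow black blue green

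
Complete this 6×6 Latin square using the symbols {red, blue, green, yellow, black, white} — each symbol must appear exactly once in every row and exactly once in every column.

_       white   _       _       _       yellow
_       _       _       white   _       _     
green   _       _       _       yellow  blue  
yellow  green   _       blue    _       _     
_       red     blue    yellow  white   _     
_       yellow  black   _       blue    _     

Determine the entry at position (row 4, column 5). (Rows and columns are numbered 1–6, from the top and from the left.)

row 3 has {blue,green,yellow}; column 2 has {red,green,yellow,white} — only black is left for (r3,c2).
row 3 has {blue,green,yellow,black}; column 4 has {blue,yellow,white} — only red is left for (r3,c4).
row 5 has {red,blue,yellow,white}; column 1 has {green,yellow} — only black is left for (r5,c1).
row 5 has {red,blue,yellow,black,white}; column 6 has {blue,yellow} — only green is left for (r5,c6).
row 6 has {blue,yellow,black}; column 4 has {red,blue,yellow,white} — only green is left for (r6,c4).
row 1 has {yellow,white}; column 4 has {red,blue,green,yellow,white} — only black is left for (r1,c4).
row 2 has {white}; column 2 has {red,green,yellow,black,white} — only blue is left for (r2,c2).
row 3 has {red,blue,green,yellow,black}; column 3 has {blue,black} — only white is left for (r3,c3).
row 4 has {blue,green,yellow}; column 3 has {blue,black,white} — only red is left for (r4,c3).
row 4 has {red,blue,green,yellow}; column 5 has {blue,yellow,white} — only black is left for (r4,c5).

black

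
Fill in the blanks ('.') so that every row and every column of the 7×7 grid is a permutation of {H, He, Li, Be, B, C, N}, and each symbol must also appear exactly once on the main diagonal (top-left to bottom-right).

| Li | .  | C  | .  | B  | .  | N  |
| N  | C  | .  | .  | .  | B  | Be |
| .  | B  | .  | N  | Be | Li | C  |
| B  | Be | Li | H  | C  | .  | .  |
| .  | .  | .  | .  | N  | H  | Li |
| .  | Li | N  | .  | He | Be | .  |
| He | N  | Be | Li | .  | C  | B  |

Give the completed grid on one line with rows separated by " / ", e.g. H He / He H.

(r1,c6) = He
(r2,c4) = He
(r3,c1) = H
(r3,c3) = He
(r4,c6) = N
(r4,c7) = He
(r5,c2) = He
(r5,c3) = B
(r6,c1) = C
(r6,c4) = B
(r6,c7) = H
(r7,c5) = H
(r1,c2) = H
(r1,c4) = Be
(r2,c3) = H
(r2,c5) = Li
(r5,c1) = Be
(r5,c4) = C

Li H C Be B He N / N C H He Li B Be / H B He N Be Li C / B Be Li H C N He / Be He B C N H Li / C Li N B He Be H / He N Be Li H C B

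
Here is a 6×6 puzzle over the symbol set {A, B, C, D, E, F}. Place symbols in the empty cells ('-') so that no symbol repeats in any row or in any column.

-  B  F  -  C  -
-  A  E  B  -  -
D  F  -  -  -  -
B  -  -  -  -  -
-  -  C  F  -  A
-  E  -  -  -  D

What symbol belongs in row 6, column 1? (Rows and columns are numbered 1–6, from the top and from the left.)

C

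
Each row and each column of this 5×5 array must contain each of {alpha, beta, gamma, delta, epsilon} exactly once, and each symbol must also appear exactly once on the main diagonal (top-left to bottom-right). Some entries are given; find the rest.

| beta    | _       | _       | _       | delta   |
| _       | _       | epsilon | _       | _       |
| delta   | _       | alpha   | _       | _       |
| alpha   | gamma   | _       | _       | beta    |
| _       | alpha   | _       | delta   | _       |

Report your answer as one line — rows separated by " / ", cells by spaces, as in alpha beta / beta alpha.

beta epsilon gamma alpha delta / gamma delta epsilon beta alpha / delta beta alpha gamma epsilon / alpha gamma delta epsilon beta / epsilon alpha beta delta gamma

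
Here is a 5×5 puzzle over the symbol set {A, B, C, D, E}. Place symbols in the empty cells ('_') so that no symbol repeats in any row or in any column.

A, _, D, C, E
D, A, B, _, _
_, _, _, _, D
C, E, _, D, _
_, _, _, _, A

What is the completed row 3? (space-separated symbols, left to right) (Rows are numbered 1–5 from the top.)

(r1,c2) = B
(r2,c4) = E
(r2,c5) = C
(r3,c2) = C
(r4,c3) = A
(r4,c5) = B
(r5,c2) = D
(r5,c4) = B
(r3,c3) = E
(r3,c4) = A
(r5,c1) = E
(r5,c3) = C
(r3,c1) = B

B C E A D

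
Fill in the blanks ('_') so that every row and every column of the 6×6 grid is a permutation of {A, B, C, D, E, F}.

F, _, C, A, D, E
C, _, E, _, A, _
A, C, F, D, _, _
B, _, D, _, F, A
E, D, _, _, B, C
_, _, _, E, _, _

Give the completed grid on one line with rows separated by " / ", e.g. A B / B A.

F B C A D E / C F E B A D / A C F D E B / B E D C F A / E D A F B C / D A B E C F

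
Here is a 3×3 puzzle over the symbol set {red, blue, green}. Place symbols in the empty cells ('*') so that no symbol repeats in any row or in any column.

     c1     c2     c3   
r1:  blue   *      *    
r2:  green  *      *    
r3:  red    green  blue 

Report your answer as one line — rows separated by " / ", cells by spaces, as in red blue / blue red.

blue red green / green blue red / red green blue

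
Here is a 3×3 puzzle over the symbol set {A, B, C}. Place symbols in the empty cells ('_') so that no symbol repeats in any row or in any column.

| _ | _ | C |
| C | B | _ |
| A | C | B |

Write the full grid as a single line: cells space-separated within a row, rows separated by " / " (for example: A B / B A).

(r1,c1) = B
(r1,c2) = A
(r2,c3) = A

B A C / C B A / A C B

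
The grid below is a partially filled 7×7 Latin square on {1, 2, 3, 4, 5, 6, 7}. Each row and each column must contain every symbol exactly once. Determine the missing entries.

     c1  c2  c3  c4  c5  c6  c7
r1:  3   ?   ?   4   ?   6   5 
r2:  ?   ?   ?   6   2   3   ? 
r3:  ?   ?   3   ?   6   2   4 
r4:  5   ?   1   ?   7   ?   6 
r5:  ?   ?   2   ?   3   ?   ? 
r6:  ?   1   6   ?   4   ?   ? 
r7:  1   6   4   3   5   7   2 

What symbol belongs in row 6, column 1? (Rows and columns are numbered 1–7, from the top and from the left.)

2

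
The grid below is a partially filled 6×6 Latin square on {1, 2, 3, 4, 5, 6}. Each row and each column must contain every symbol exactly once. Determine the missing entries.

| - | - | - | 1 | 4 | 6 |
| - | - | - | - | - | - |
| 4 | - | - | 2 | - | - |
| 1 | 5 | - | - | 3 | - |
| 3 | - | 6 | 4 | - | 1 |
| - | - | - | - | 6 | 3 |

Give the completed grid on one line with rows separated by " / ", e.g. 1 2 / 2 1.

(r3,c6) = 5
(r4,c4) = 6
(r5,c2) = 2
(r5,c5) = 5
(r6,c4) = 5
(r1,c2) = 3
(r2,c4) = 3
(r3,c5) = 1
(r6,c1) = 2
(r1,c1) = 5
(r1,c3) = 2
(r2,c1) = 6
(r2,c5) = 2
(r2,c6) = 4
(r3,c2) = 6
(r3,c3) = 3
(r4,c3) = 4
(r4,c6) = 2
(r6,c3) = 1
(r2,c2) = 1
(r2,c3) = 5
(r6,c2) = 4

5 3 2 1 4 6 / 6 1 5 3 2 4 / 4 6 3 2 1 5 / 1 5 4 6 3 2 / 3 2 6 4 5 1 / 2 4 1 5 6 3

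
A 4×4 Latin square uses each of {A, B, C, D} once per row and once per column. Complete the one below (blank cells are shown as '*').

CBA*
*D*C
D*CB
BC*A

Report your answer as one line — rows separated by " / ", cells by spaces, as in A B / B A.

(r1,c4): row 1 has {A,B,C}; column 4 has {A,B,C}, so it must be D.
(r2,c1): row 2 has {C,D}; column 1 has {B,C,D}, so it must be A.
(r2,c3): row 2 has {A,C,D}; column 3 has {A,C}, so it must be B.
(r3,c2): row 3 has {B,C,D}; column 2 has {B,C,D}, so it must be A.
(r4,c3): row 4 has {A,B,C}; column 3 has {A,B,C}, so it must be D.

C B A D / A D B C / D A C B / B C D A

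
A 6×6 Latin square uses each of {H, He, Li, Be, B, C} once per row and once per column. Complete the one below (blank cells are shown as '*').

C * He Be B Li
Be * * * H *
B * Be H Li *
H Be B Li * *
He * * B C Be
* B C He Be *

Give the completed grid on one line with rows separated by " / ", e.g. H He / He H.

C H He Be B Li / Be He Li C H B / B C Be H Li He / H Be B Li He C / He Li H B C Be / Li B C He Be H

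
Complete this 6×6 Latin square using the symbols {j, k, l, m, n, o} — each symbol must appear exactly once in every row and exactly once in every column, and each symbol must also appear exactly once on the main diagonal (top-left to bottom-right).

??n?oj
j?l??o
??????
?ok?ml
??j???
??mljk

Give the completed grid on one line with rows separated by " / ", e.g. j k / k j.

l k n m o j / j m l n k o / m j o k l n / n o k j m l / k l j o n m / o n m l j k

At row 3, column 3: row 3 is empty so far; column 3 has {j,k,l,m,n}; the diagonal has {k}; that leaves o.
At row 4, column 1: row 4 has {k,l,m,o}; column 1 has {j}; that leaves n.
At row 4, column 4: row 4 has {k,l,m,n,o}; column 4 has {l}; the diagonal has {k,o}; that leaves j.
At row 6, column 1: row 6 has {j,k,l,m}; column 1 has {j,n}; that leaves o.
At row 6, column 2: row 6 has {j,k,l,m,o}; column 2 has {o}; that leaves n.
At row 2, column 2: row 2 has {j,l,o}; column 2 has {n,o}; the diagonal has {j,k,o}; that leaves m.
At row 1, column 1: row 1 has {j,n,o}; column 1 has {j,n,o}; the diagonal has {j,k,m,o}; that leaves l.
At row 1, column 2: row 1 has {j,l,n,o}; column 2 has {m,n,o}; that leaves k.
At row 1, column 4: row 1 has {j,k,l,n,o}; column 4 has {j,l}; that leaves m.
At row 5, column 2: row 5 has {j}; column 2 has {k,m,n,o}; that leaves l.
At row 5, column 5: row 5 has {j,l}; column 5 has {j,m,o}; the diagonal has {j,k,l,m,o}; that leaves n.
At row 5, column 6: row 5 has {j,l,n}; column 6 has {j,k,l,o}; that leaves m.
At row 2, column 5: row 2 has {j,l,m,o}; column 5 has {j,m,n,o}; that leaves k.
At row 3, column 2: row 3 has {o}; column 2 has {k,l,m,n,o}; that leaves j.
At row 3, column 5: row 3 has {j,o}; column 5 has {j,k,m,n,o}; that leaves l.
At row 3, column 6: row 3 has {j,l,o}; column 6 has {j,k,l,m,o}; that leaves n.
At row 5, column 1: row 5 has {j,l,m,n}; column 1 has {j,l,n,o}; that leaves k.
At row 5, column 4: row 5 has {j,k,l,m,n}; column 4 has {j,l,m}; that leaves o.
At row 2, column 4: row 2 has {j,k,l,m,o}; column 4 has {j,l,m,o}; that leaves n.
At row 3, column 1: row 3 has {j,l,n,o}; column 1 has {j,k,l,n,o}; that leaves m.
At row 3, column 4: row 3 has {j,l,m,n,o}; column 4 has {j,l,m,n,o}; that leaves k.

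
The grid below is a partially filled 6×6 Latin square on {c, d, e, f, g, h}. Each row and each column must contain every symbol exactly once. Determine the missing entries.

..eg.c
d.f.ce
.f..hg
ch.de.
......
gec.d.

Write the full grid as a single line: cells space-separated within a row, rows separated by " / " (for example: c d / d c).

Cell (r1,c2): row 1 has {c,e,g}; column 2 has {e,f,h} → d.
Cell (r1,c5): row 1 has {c,d,e,g}; column 5 has {c,d,e,h} → f.
Cell (r2,c2): row 2 has {c,d,e,f}; column 2 has {d,e,f,h} → g.
Cell (r2,c4): row 2 has {c,d,e,f,g}; column 4 has {d,g} → h.
Cell (r3,c1): row 3 has {f,g,h}; column 1 has {c,d,g} → e.
Cell (r3,c3): row 3 has {e,f,g,h}; column 3 has {c,e,f} → d.
Cell (r3,c4): row 3 has {d,e,f,g,h}; column 4 has {d,g,h} → c.
Cell (r4,c3): row 4 has {c,d,e,h}; column 3 has {c,d,e,f} → g.
Cell (r4,c6): row 4 has {c,d,e,g,h}; column 6 has {c,e,g} → f.
Cell (r5,c2): row 5 is empty so far; column 2 has {d,e,f,g,h} → c.
Cell (r5,c3): row 5 has {c}; column 3 has {c,d,e,f,g} → h.
Cell (r5,c5): row 5 has {c,h}; column 5 has {c,d,e,f,h} → g.
Cell (r5,c6): row 5 has {c,g,h}; column 6 has {c,e,f,g} → d.
Cell (r6,c4): row 6 has {c,d,e,g}; column 4 has {c,d,g,h} → f.
Cell (r6,c6): row 6 has {c,d,e,f,g}; column 6 has {c,d,e,f,g} → h.
Cell (r1,c1): row 1 has {c,d,e,f,g}; column 1 has {c,d,e,g} → h.
Cell (r5,c1): row 5 has {c,d,g,h}; column 1 has {c,d,e,g,h} → f.
Cell (r5,c4): row 5 has {c,d,f,g,h}; column 4 has {c,d,f,g,h} → e.

h d e g f c / d g f h c e / e f d c h g / c h g d e f / f c h e g d / g e c f d h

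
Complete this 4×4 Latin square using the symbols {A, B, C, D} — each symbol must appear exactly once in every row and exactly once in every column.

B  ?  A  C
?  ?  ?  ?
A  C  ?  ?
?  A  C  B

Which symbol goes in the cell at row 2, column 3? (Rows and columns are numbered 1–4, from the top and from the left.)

D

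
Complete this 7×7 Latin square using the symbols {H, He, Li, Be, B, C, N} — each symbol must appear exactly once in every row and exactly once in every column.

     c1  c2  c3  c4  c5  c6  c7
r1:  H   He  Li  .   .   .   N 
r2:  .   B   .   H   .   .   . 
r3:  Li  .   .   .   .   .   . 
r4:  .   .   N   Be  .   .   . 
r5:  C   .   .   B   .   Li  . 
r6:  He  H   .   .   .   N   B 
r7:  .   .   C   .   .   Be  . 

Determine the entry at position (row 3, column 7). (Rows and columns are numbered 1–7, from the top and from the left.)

C

row 1 has {H,He,Li,N}; column 4 has {H,Be,B} — only C is left for (r1,c4).
row 1 has {H,He,Li,C,N}; column 6 has {Li,Be,N} — only B is left for (r1,c6).
row 4 has {Be,N}; column 1 has {H,He,Li,C} — only B is left for (r4,c1).
row 6 has {H,He,B,N}; column 3 has {Li,C,N} — only Be is left for (r6,c3).
row 6 has {H,He,Be,B,N}; column 4 has {H,Be,B,C} — only Li is left for (r6,c4).
row 6 has {H,He,Li,Be,B,N}; column 5 is empty so far — only C is left for (r6,c5).
row 7 has {Be,C}; column 1 has {H,He,Li,B,C} — only N is left for (r7,c1).
row 7 has {Be,C,N}; column 2 has {H,He,B} — only Li is left for (r7,c2).
row 7 has {Li,Be,C,N}; column 4 has {H,Li,Be,B,C} — only He is left for (r7,c4).
row 7 has {He,Li,Be,C,N}; column 7 has {B,N} — only H is left for (r7,c7).
row 1 has {H,He,Li,B,C,N}; column 5 has {C} — only Be is left for (r1,c5).
row 2 has {H,B}; column 1 has {H,He,Li,B,C,N} — only Be is left for (r2,c1).
row 2 has {H,Be,B}; column 3 has {Li,Be,C,N} — only He is left for (r2,c3).
row 2 has {H,He,Be,B}; column 6 has {Li,Be,B,N} — only C is left for (r2,c6).
row 2 has {H,He,Be,B,C}; column 7 has {H,B,N} — only Li is left for (r2,c7).
row 3 has {Li}; column 4 has {H,He,Li,Be,B,C} — only N is left for (r3,c4).
row 4 has {Be,B,N}; column 2 has {H,He,Li,B} — only C is left for (r4,c2).
row 4 has {Be,B,C,N}; column 7 has {H,Li,B,N} — only He is left for (r4,c7).
row 5 has {Li,B,C}; column 3 has {He,Li,Be,C,N} — only H is left for (r5,c3).
row 5 has {H,Li,B,C}; column 7 has {H,He,Li,B,N} — only Be is left for (r5,c7).
row 7 has {H,He,Li,Be,C,N}; column 5 has {Be,C} — only B is left for (r7,c5).
row 2 has {H,He,Li,Be,B,C}; column 5 has {Be,B,C} — only N is left for (r2,c5).
row 3 has {Li,N}; column 2 has {H,He,Li,B,C} — only Be is left for (r3,c2).
row 3 has {Li,Be,N}; column 3 has {H,He,Li,Be,C,N} — only B is left for (r3,c3).
row 3 has {Li,Be,B,N}; column 7 has {H,He,Li,Be,B,N} — only C is left for (r3,c7).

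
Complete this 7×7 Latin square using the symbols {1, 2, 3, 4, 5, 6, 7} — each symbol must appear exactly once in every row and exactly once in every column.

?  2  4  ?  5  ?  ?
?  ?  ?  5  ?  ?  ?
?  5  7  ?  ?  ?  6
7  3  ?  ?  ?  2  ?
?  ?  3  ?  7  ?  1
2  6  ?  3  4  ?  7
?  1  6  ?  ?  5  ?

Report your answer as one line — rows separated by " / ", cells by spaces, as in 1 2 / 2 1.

(r1,c7): row 1 has {2,4,5}; column 7 has {1,6,7}, so it must be 3.
(r5,c2): row 5 has {1,3,7}; column 2 has {1,2,3,5,6}, so it must be 4.
(r5,c6): row 5 has {1,3,4,7}; column 6 has {2,5}, so it must be 6.
(r6,c6): row 6 has {2,3,4,6,7}; column 6 has {2,5,6}, so it must be 1.
(r1,c6): row 1 has {2,3,4,5}; column 6 has {1,2,5,6}, so it must be 7.
(r2,c2): row 2 has {5}; column 2 has {1,2,3,4,5,6}, so it must be 7.
(r5,c1): row 5 has {1,3,4,6,7}; column 1 has {2,7}, so it must be 5.
(r5,c4): row 5 has {1,3,4,5,6,7}; column 4 has {3,5}, so it must be 2.
(r6,c3): row 6 has {1,2,3,4,6,7}; column 3 has {3,4,6,7}, so it must be 5.
(r4,c3): row 4 has {2,3,7}; column 3 has {3,4,5,6,7}, so it must be 1.
(r4,c5): row 4 has {1,2,3,7}; column 5 has {4,5,7}, so it must be 6.
(r2,c3): row 2 has {5,7}; column 3 has {1,3,4,5,6,7}, so it must be 2.
(r2,c7): row 2 has {2,5,7}; column 7 has {1,3,6,7}, so it must be 4.
(r4,c4): row 4 has {1,2,3,6,7}; column 4 has {2,3,5}, so it must be 4.
(r4,c7): row 4 has {1,2,3,4,6,7}; column 7 has {1,3,4,6,7}, so it must be 5.
(r7,c4): row 7 has {1,5,6}; column 4 has {2,3,4,5}, so it must be 7.
(r7,c7): row 7 has {1,5,6,7}; column 7 has {1,3,4,5,6,7}, so it must be 2.
(r2,c6): row 2 has {2,4,5,7}; column 6 has {1,2,5,6,7}, so it must be 3.
(r3,c4): row 3 has {5,6,7}; column 4 has {2,3,4,5,7}, so it must be 1.
(r3,c6): row 3 has {1,5,6,7}; column 6 has {1,2,3,5,6,7}, so it must be 4.
(r7,c5): row 7 has {1,2,5,6,7}; column 5 has {4,5,6,7}, so it must be 3.
(r1,c4): row 1 has {2,3,4,5,7}; column 4 has {1,2,3,4,5,7}, so it must be 6.
(r2,c5): row 2 has {2,3,4,5,7}; column 5 has {3,4,5,6,7}, so it must be 1.
(r3,c1): row 3 has {1,4,5,6,7}; column 1 has {2,5,7}, so it must be 3.
(r3,c5): row 3 has {1,3,4,5,6,7}; column 5 has {1,3,4,5,6,7}, so it must be 2.
(r7,c1): row 7 has {1,2,3,5,6,7}; column 1 has {2,3,5,7}, so it must be 4.
(r1,c1): row 1 has {2,3,4,5,6,7}; column 1 has {2,3,4,5,7}, so it must be 1.
(r2,c1): row 2 has {1,2,3,4,5,7}; column 1 has {1,2,3,4,5,7}, so it must be 6.

1 2 4 6 5 7 3 / 6 7 2 5 1 3 4 / 3 5 7 1 2 4 6 / 7 3 1 4 6 2 5 / 5 4 3 2 7 6 1 / 2 6 5 3 4 1 7 / 4 1 6 7 3 5 2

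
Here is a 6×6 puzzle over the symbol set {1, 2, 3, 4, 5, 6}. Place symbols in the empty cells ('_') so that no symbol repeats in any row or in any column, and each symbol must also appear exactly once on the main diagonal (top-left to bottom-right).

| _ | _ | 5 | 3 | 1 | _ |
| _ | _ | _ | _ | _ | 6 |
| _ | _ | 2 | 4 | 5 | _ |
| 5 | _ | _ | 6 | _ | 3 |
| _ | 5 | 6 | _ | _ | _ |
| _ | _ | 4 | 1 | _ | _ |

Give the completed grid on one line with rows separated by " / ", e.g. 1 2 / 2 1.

4 6 5 3 1 2 / 2 1 3 5 4 6 / 6 3 2 4 5 1 / 5 4 1 6 2 3 / 1 5 6 2 3 4 / 3 2 4 1 6 5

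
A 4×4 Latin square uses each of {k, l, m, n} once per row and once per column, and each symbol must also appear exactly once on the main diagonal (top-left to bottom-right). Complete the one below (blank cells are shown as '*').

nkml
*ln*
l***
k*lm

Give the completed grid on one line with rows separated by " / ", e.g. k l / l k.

n k m l / m l n k / l m k n / k n l m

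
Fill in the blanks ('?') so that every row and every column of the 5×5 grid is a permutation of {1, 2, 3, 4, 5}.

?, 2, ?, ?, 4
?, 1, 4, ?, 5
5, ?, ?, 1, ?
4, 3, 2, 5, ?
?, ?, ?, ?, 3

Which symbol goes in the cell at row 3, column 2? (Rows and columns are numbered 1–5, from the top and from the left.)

4

(r1,c4) = 3
(r2,c4) = 2
(r3,c2) = 4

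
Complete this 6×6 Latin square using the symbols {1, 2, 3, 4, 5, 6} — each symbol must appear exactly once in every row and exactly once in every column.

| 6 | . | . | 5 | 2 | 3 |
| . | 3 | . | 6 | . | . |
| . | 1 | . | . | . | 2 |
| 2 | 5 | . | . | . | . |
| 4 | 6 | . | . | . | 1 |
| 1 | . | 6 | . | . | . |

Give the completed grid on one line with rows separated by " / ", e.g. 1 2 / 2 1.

6 4 1 5 2 3 / 5 3 2 6 1 4 / 3 1 5 4 6 2 / 2 5 4 1 3 6 / 4 6 3 2 5 1 / 1 2 6 3 4 5

(r1,c2): row 1 has {2,3,5,6}; column 2 has {1,3,5,6}, so it must be 4.
(r1,c3): row 1 has {2,3,4,5,6}; column 3 has {6}, so it must be 1.
(r2,c1): row 2 has {3,6}; column 1 has {1,2,4,6}, so it must be 5.
(r2,c6): row 2 has {3,5,6}; column 6 has {1,2,3}, so it must be 4.
(r3,c1): row 3 has {1,2}; column 1 has {1,2,4,5,6}, so it must be 3.
(r3,c4): row 3 has {1,2,3}; column 4 has {5,6}, so it must be 4.
(r4,c6): row 4 has {2,5}; column 6 has {1,2,3,4}, so it must be 6.
(r6,c2): row 6 has {1,6}; column 2 has {1,3,4,5,6}, so it must be 2.
(r6,c4): row 6 has {1,2,6}; column 4 has {4,5,6}, so it must be 3.
(r6,c6): row 6 has {1,2,3,6}; column 6 has {1,2,3,4,6}, so it must be 5.
(r2,c3): row 2 has {3,4,5,6}; column 3 has {1,6}, so it must be 2.
(r2,c5): row 2 has {2,3,4,5,6}; column 5 has {2}, so it must be 1.
(r3,c3): row 3 has {1,2,3,4}; column 3 has {1,2,6}, so it must be 5.
(r3,c5): row 3 has {1,2,3,4,5}; column 5 has {1,2}, so it must be 6.
(r4,c4): row 4 has {2,5,6}; column 4 has {3,4,5,6}, so it must be 1.
(r5,c3): row 5 has {1,4,6}; column 3 has {1,2,5,6}, so it must be 3.
(r5,c4): row 5 has {1,3,4,6}; column 4 has {1,3,4,5,6}, so it must be 2.
(r5,c5): row 5 has {1,2,3,4,6}; column 5 has {1,2,6}, so it must be 5.
(r6,c5): row 6 has {1,2,3,5,6}; column 5 has {1,2,5,6}, so it must be 4.
(r4,c3): row 4 has {1,2,5,6}; column 3 has {1,2,3,5,6}, so it must be 4.
(r4,c5): row 4 has {1,2,4,5,6}; column 5 has {1,2,4,5,6}, so it must be 3.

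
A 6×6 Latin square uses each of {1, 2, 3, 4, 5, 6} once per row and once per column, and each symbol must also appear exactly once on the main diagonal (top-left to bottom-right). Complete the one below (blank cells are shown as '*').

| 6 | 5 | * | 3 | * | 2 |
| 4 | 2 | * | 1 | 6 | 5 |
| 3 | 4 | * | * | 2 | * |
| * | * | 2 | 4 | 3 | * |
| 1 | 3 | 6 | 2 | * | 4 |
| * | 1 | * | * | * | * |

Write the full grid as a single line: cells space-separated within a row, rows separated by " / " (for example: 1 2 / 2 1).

Cell (r2,c3): row 2 has {1,2,4,5,6}; column 3 has {2,6} → 3.
Cell (r4,c1): row 4 has {2,3,4}; column 1 has {1,3,4,6} → 5.
Cell (r4,c2): row 4 has {2,3,4,5}; column 2 has {1,2,3,4,5} → 6.
Cell (r4,c6): row 4 has {2,3,4,5,6}; column 6 has {2,4,5} → 1.
Cell (r5,c5): row 5 has {1,2,3,4,6}; column 5 has {2,3,6}; the diagonal has {2,4,6} → 5.
Cell (r6,c1): row 6 has {1}; column 1 has {1,3,4,5,6} → 2.
Cell (r6,c5): row 6 has {1,2}; column 5 has {2,3,5,6} → 4.
Cell (r6,c6): row 6 has {1,2,4}; column 6 has {1,2,4,5}; the diagonal has {2,4,5,6} → 3.
Cell (r1,c5): row 1 has {2,3,5,6}; column 5 has {2,3,4,5,6} → 1.
Cell (r3,c3): row 3 has {2,3,4}; column 3 has {2,3,6}; the diagonal has {2,3,4,5,6} → 1.
Cell (r3,c6): row 3 has {1,2,3,4}; column 6 has {1,2,3,4,5} → 6.
Cell (r6,c3): row 6 has {1,2,3,4}; column 3 has {1,2,3,6} → 5.
Cell (r6,c4): row 6 has {1,2,3,4,5}; column 4 has {1,2,3,4} → 6.
Cell (r1,c3): row 1 has {1,2,3,5,6}; column 3 has {1,2,3,5,6} → 4.
Cell (r3,c4): row 3 has {1,2,3,4,6}; column 4 has {1,2,3,4,6} → 5.

6 5 4 3 1 2 / 4 2 3 1 6 5 / 3 4 1 5 2 6 / 5 6 2 4 3 1 / 1 3 6 2 5 4 / 2 1 5 6 4 3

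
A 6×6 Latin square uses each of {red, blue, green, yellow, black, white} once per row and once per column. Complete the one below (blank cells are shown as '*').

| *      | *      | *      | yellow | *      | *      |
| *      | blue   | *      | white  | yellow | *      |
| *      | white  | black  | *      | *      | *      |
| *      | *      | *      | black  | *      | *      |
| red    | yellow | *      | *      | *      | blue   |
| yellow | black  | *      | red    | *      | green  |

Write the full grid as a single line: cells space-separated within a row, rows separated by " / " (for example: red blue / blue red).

white green red yellow blue black / black blue green white yellow red / green white black blue red yellow / blue red yellow black green white / red yellow white green black blue / yellow black blue red white green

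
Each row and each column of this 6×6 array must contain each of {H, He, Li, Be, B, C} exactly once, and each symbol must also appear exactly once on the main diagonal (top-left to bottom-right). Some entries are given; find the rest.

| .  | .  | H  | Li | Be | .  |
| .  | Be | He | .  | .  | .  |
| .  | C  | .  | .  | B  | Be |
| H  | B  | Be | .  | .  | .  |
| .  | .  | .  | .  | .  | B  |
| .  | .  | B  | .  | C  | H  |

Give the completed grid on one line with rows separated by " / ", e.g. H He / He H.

Cell (r1,c2): row 1 has {H,Li,Be}; column 2 has {Be,B,C} → He.
Cell (r1,c6): row 1 has {H,He,Li,Be}; column 6 has {H,Be,B} → C.
Cell (r2,c6): row 2 has {He,Be}; column 6 has {H,Be,B,C} → Li.
Cell (r3,c3): row 3 has {Be,B,C}; column 3 has {H,He,Be,B}; the diagonal has {H,Be} → Li.
Cell (r4,c6): row 4 has {H,Be,B}; column 6 has {H,Li,Be,B,C} → He.
Cell (r5,c3): row 5 has {B}; column 3 has {H,He,Li,Be,B} → C.
Cell (r5,c5): row 5 has {B,C}; column 5 has {Be,B,C}; the diagonal has {H,Li,Be} → He.
Cell (r6,c2): row 6 has {H,B,C}; column 2 has {He,Be,B,C} → Li.
Cell (r1,c1): row 1 has {H,He,Li,Be,C}; column 1 has {H}; the diagonal has {H,He,Li,Be} → B.
Cell (r2,c1): row 2 has {He,Li,Be}; column 1 has {H,B} → C.
Cell (r2,c5): row 2 has {He,Li,Be,C}; column 5 has {He,Be,B,C} → H.
Cell (r3,c1): row 3 has {Li,Be,B,C}; column 1 has {H,B,C} → He.
Cell (r3,c4): row 3 has {He,Li,Be,B,C}; column 4 has {Li} → H.
Cell (r4,c4): row 4 has {H,He,Be,B}; column 4 has {H,Li}; the diagonal has {H,He,Li,Be,B} → C.
Cell (r4,c5): row 4 has {H,He,Be,B,C}; column 5 has {H,He,Be,B,C} → Li.
Cell (r5,c2): row 5 has {He,B,C}; column 2 has {He,Li,Be,B,C} → H.
Cell (r5,c4): row 5 has {H,He,B,C}; column 4 has {H,Li,C} → Be.
Cell (r6,c1): row 6 has {H,Li,B,C}; column 1 has {H,He,B,C} → Be.
Cell (r6,c4): row 6 has {H,Li,Be,B,C}; column 4 has {H,Li,Be,C} → He.
Cell (r2,c4): row 2 has {H,He,Li,Be,C}; column 4 has {H,He,Li,Be,C} → B.
Cell (r5,c1): row 5 has {H,He,Be,B,C}; column 1 has {H,He,Be,B,C} → Li.

B He H Li Be C / C Be He B H Li / He C Li H B Be / H B Be C Li He / Li H C Be He B / Be Li B He C H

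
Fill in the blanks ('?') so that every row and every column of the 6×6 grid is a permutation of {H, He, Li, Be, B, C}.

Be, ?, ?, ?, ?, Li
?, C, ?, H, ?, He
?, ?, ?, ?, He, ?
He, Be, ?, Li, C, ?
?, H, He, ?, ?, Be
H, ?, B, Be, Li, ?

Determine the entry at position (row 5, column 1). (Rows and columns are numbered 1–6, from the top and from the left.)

Li

At row 4, column 3: row 4 has {He,Li,Be,C}; column 3 has {He,B}; that leaves H.
At row 4, column 6: row 4 has {H,He,Li,Be,C}; column 6 has {He,Li,Be}; that leaves B.
At row 5, column 5: row 5 has {H,He,Be}; column 5 has {He,Li,C}; that leaves B.
At row 6, column 2: row 6 has {H,Li,Be,B}; column 2 has {H,Be,C}; that leaves He.
At row 6, column 6: row 6 has {H,He,Li,Be,B}; column 6 has {He,Li,Be,B}; that leaves C.
At row 1, column 2: row 1 has {Li,Be}; column 2 has {H,He,Be,C}; that leaves B.
At row 1, column 3: row 1 has {Li,Be,B}; column 3 has {H,He,B}; that leaves C.
At row 1, column 4: row 1 has {Li,Be,B,C}; column 4 has {H,Li,Be}; that leaves He.
At row 1, column 5: row 1 has {He,Li,Be,B,C}; column 5 has {He,Li,B,C}; that leaves H.
At row 2, column 5: row 2 has {H,He,C}; column 5 has {H,He,Li,B,C}; that leaves Be.
At row 3, column 2: row 3 has {He}; column 2 has {H,He,Be,B,C}; that leaves Li.
At row 3, column 3: row 3 has {He,Li}; column 3 has {H,He,B,C}; that leaves Be.
At row 3, column 6: row 3 has {He,Li,Be}; column 6 has {He,Li,Be,B,C}; that leaves H.
At row 5, column 4: row 5 has {H,He,Be,B}; column 4 has {H,He,Li,Be}; that leaves C.
At row 2, column 3: row 2 has {H,He,Be,C}; column 3 has {H,He,Be,B,C}; that leaves Li.
At row 3, column 4: row 3 has {H,He,Li,Be}; column 4 has {H,He,Li,Be,C}; that leaves B.
At row 5, column 1: row 5 has {H,He,Be,B,C}; column 1 has {H,He,Be}; that leaves Li.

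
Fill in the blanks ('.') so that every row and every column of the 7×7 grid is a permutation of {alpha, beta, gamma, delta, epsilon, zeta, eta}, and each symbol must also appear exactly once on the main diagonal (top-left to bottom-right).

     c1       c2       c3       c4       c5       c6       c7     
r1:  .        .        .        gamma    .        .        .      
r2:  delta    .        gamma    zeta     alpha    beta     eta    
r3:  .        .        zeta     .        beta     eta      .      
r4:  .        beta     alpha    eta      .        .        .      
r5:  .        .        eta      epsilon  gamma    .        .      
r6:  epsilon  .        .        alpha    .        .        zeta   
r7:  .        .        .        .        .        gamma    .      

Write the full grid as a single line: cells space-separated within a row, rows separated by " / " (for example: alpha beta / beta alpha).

beta eta epsilon gamma zeta alpha delta / delta epsilon gamma zeta alpha beta eta / gamma alpha zeta delta beta eta epsilon / zeta beta alpha eta delta epsilon gamma / alpha delta eta epsilon gamma zeta beta / epsilon gamma beta alpha eta delta zeta / eta zeta delta beta epsilon gamma alpha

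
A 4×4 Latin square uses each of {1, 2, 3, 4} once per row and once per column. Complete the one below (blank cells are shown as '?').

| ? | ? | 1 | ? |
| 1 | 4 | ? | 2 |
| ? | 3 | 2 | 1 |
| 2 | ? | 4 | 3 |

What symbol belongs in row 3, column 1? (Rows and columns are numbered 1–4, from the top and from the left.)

4

Cell (r1,c2): row 1 has {1}; column 2 has {3,4} → 2.
Cell (r1,c4): row 1 has {1,2}; column 4 has {1,2,3} → 4.
Cell (r2,c3): row 2 has {1,2,4}; column 3 has {1,2,4} → 3.
Cell (r3,c1): row 3 has {1,2,3}; column 1 has {1,2} → 4.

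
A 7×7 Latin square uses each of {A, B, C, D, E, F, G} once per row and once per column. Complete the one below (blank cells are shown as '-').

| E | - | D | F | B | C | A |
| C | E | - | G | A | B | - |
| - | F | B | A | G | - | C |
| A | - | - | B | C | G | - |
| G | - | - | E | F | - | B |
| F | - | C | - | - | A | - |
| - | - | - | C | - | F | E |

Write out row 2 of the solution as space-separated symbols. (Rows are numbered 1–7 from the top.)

(r1,c2) = G
(r2,c3) = F
(r2,c7) = D

C E F G A B D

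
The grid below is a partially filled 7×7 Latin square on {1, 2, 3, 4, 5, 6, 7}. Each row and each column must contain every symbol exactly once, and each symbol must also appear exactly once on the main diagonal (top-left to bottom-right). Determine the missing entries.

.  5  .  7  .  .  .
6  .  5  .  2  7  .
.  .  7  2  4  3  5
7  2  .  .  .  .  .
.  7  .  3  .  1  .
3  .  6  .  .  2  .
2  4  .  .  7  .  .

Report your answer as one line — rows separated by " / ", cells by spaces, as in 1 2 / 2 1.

4 5 2 7 1 6 3 / 6 3 5 1 2 7 4 / 1 6 7 2 4 3 5 / 7 2 1 5 3 4 6 / 5 7 4 3 6 1 2 / 3 1 6 4 5 2 7 / 2 4 3 6 7 5 1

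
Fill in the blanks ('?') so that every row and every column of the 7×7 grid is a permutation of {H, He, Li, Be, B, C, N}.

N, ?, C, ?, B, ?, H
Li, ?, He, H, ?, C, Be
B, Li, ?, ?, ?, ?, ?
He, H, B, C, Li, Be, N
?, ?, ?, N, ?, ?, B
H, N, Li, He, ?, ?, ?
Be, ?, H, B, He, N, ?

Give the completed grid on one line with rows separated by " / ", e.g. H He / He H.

(r2,c2): row 2 has {H,He,Li,Be,C}; column 2 has {H,Li,N}, so it must be B.
(r2,c5): row 2 has {H,He,Li,Be,B,C}; column 5 has {He,Li,B}, so it must be N.
(r3,c4): row 3 has {Li,B}; column 4 has {H,He,B,C,N}, so it must be Be.
(r5,c1): row 5 has {B,N}; column 1 has {H,He,Li,Be,B,N}, so it must be C.
(r5,c3): row 5 has {B,C,N}; column 3 has {H,He,Li,B,C}, so it must be Be.
(r5,c5): row 5 has {Be,B,C,N}; column 5 has {He,Li,B,N}, so it must be H.
(r6,c6): row 6 has {H,He,Li,N}; column 6 has {Be,C,N}, so it must be B.
(r6,c7): row 6 has {H,He,Li,B,N}; column 7 has {H,Be,B,N}, so it must be C.
(r7,c2): row 7 has {H,He,Be,B,N}; column 2 has {H,Li,B,N}, so it must be C.
(r7,c7): row 7 has {H,He,Be,B,C,N}; column 7 has {H,Be,B,C,N}, so it must be Li.
(r1,c4): row 1 has {H,B,C,N}; column 4 has {H,He,Be,B,C,N}, so it must be Li.
(r1,c6): row 1 has {H,Li,B,C,N}; column 6 has {Be,B,C,N}, so it must be He.
(r3,c3): row 3 has {Li,Be,B}; column 3 has {H,He,Li,Be,B,C}, so it must be N.
(r3,c5): row 3 has {Li,Be,B,N}; column 5 has {H,He,Li,B,N}, so it must be C.
(r3,c6): row 3 has {Li,Be,B,C,N}; column 6 has {He,Be,B,C,N}, so it must be H.
(r3,c7): row 3 has {H,Li,Be,B,C,N}; column 7 has {H,Li,Be,B,C,N}, so it must be He.
(r5,c2): row 5 has {H,Be,B,C,N}; column 2 has {H,Li,B,C,N}, so it must be He.
(r5,c6): row 5 has {H,He,Be,B,C,N}; column 6 has {H,He,Be,B,C,N}, so it must be Li.
(r6,c5): row 6 has {H,He,Li,B,C,N}; column 5 has {H,He,Li,B,C,N}, so it must be Be.
(r1,c2): row 1 has {H,He,Li,B,C,N}; column 2 has {H,He,Li,B,C,N}, so it must be Be.

N Be C Li B He H / Li B He H N C Be / B Li N Be C H He / He H B C Li Be N / C He Be N H Li B / H N Li He Be B C / Be C H B He N Li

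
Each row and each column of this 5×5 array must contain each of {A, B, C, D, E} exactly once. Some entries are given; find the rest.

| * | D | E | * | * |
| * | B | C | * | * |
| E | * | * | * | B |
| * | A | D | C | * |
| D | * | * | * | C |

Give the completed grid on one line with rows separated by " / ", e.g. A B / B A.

C D E B A / A B C E D / E C A D B / B A D C E / D E B A C

(r1,c5) = A
(r2,c1) = A
(r3,c2) = C
(r3,c3) = A
(r3,c4) = D
(r4,c1) = B
(r4,c5) = E
(r5,c2) = E
(r5,c3) = B
(r5,c4) = A
(r1,c1) = C
(r1,c4) = B
(r2,c4) = E
(r2,c5) = D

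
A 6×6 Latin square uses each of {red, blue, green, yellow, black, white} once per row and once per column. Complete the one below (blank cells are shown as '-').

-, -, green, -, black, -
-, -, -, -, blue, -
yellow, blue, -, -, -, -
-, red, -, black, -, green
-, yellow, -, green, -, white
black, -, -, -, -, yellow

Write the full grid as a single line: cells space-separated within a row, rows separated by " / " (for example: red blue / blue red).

(r1,c2) = white
(r5,c5) = red
(r6,c2) = green
(r6,c5) = white
(r2,c2) = black
(r2,c6) = red
(r3,c5) = green
(r3,c6) = black
(r4,c5) = yellow
(r5,c1) = blue
(r5,c3) = black
(r1,c1) = red
(r1,c6) = blue
(r4,c1) = white
(r4,c3) = blue
(r6,c3) = red
(r6,c4) = blue
(r1,c4) = yellow
(r2,c1) = green
(r2,c4) = white
(r3,c3) = white
(r3,c4) = red
(r2,c3) = yellow

red white green yellow black blue / green black yellow white blue red / yellow blue white red green black / white red blue black yellow green / blue yellow black green red white / black green red blue white yellow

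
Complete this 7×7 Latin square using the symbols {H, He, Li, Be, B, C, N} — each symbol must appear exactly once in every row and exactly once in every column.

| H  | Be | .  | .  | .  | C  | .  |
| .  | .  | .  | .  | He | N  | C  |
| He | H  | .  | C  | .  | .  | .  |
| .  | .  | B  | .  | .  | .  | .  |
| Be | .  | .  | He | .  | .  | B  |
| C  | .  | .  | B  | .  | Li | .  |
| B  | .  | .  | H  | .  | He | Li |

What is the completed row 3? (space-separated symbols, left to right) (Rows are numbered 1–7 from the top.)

He H Be C Li B N

(r2,c1) = Li
(r2,c2) = B
(r2,c4) = Be
(r4,c1) = N
(r4,c4) = Li
(r5,c6) = H
(r1,c4) = N
(r1,c7) = He
(r2,c3) = H
(r4,c6) = Be
(r4,c7) = H
(r1,c3) = Li
(r1,c5) = B
(r3,c6) = B
(r4,c5) = C
(r4,c2) = He
(r6,c2) = N
(r6,c7) = Be
(r7,c2) = C
(r3,c7) = N
(r5,c2) = Li
(r5,c5) = N
(r6,c3) = He
(r6,c5) = H
(r7,c5) = Be
(r3,c3) = Be
(r3,c5) = Li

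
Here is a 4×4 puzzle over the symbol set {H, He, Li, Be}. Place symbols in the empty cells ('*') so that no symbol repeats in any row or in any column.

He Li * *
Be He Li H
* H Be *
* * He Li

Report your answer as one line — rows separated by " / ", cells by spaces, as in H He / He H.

Cell (r1,c3): row 1 has {He,Li}; column 3 has {He,Li,Be} → H.
Cell (r1,c4): row 1 has {H,He,Li}; column 4 has {H,Li} → Be.
Cell (r3,c1): row 3 has {H,Be}; column 1 has {He,Be} → Li.
Cell (r3,c4): row 3 has {H,Li,Be}; column 4 has {H,Li,Be} → He.
Cell (r4,c1): row 4 has {He,Li}; column 1 has {He,Li,Be} → H.
Cell (r4,c2): row 4 has {H,He,Li}; column 2 has {H,He,Li} → Be.

He Li H Be / Be He Li H / Li H Be He / H Be He Li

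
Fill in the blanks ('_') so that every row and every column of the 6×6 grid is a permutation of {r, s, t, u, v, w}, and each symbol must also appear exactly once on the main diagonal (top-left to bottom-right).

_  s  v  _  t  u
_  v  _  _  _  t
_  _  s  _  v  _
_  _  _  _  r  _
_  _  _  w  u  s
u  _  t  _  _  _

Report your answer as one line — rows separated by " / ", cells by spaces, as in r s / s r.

w s v r t u / r v u s w t / t r s u v w / s u w t r v / v t r w u s / u w t v s r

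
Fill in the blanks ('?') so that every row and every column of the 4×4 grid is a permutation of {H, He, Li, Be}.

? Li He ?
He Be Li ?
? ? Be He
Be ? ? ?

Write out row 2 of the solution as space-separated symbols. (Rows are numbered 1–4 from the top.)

He Be Li H

row 1 has {He,Li}; column 1 has {He,Be} — only H is left for (r1,c1).
row 1 has {H,He,Li}; column 4 has {He} — only Be is left for (r1,c4).
row 2 has {He,Li,Be}; column 4 has {He,Be} — only H is left for (r2,c4).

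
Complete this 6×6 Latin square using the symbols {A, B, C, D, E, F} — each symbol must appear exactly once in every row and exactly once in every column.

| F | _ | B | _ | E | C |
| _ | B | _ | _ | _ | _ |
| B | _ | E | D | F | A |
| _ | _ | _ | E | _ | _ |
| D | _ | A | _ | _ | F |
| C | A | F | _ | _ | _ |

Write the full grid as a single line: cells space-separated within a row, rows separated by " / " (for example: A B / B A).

(r1,c2): row 1 has {B,C,E,F}; column 2 has {A,B}, so it must be D.
(r1,c4): row 1 has {B,C,D,E,F}; column 4 has {D,E}, so it must be A.
(r3,c2): row 3 has {A,B,D,E,F}; column 2 has {A,B,D}, so it must be C.
(r4,c1): row 4 has {E}; column 1 has {B,C,D,F}, so it must be A.
(r4,c2): row 4 has {A,E}; column 2 has {A,B,C,D}, so it must be F.
(r5,c2): row 5 has {A,D,F}; column 2 has {A,B,C,D,F}, so it must be E.
(r6,c4): row 6 has {A,C,F}; column 4 has {A,D,E}, so it must be B.
(r6,c5): row 6 has {A,B,C,F}; column 5 has {E,F}, so it must be D.
(r6,c6): row 6 has {A,B,C,D,F}; column 6 has {A,C,F}, so it must be E.
(r2,c1): row 2 has {B}; column 1 has {A,B,C,D,F}, so it must be E.
(r2,c6): row 2 has {B,E}; column 6 has {A,C,E,F}, so it must be D.
(r4,c6): row 4 has {A,E,F}; column 6 has {A,C,D,E,F}, so it must be B.
(r5,c4): row 5 has {A,D,E,F}; column 4 has {A,B,D,E}, so it must be C.
(r5,c5): row 5 has {A,C,D,E,F}; column 5 has {D,E,F}, so it must be B.
(r2,c3): row 2 has {B,D,E}; column 3 has {A,B,E,F}, so it must be C.
(r2,c4): row 2 has {B,C,D,E}; column 4 has {A,B,C,D,E}, so it must be F.
(r2,c5): row 2 has {B,C,D,E,F}; column 5 has {B,D,E,F}, so it must be A.
(r4,c3): row 4 has {A,B,E,F}; column 3 has {A,B,C,E,F}, so it must be D.
(r4,c5): row 4 has {A,B,D,E,F}; column 5 has {A,B,D,E,F}, so it must be C.

F D B A E C / E B C F A D / B C E D F A / A F D E C B / D E A C B F / C A F B D E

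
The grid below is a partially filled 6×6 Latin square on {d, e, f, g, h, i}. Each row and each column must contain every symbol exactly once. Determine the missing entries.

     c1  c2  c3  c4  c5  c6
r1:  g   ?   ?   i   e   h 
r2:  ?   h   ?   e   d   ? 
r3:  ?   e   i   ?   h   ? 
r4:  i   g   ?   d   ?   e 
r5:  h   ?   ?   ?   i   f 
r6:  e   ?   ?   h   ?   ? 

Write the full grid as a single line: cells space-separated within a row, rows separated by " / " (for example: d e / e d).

(r2,c1) = f
(r2,c3) = g
(r2,c6) = i
(r3,c1) = d
(r3,c6) = g
(r4,c5) = f
(r5,c2) = d
(r5,c3) = e
(r5,c4) = g
(r6,c5) = g
(r6,c6) = d
(r1,c2) = f
(r1,c3) = d
(r3,c4) = f
(r4,c3) = h
(r6,c2) = i
(r6,c3) = f

g f d i e h / f h g e d i / d e i f h g / i g h d f e / h d e g i f / e i f h g d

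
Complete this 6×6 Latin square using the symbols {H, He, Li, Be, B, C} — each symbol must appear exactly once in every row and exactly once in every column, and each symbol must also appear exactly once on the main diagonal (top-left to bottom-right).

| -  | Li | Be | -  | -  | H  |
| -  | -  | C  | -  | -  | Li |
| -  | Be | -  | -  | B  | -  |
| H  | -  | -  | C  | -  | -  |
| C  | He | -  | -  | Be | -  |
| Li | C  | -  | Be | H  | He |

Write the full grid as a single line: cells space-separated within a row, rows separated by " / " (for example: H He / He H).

(r1,c1) = B
(r1,c4) = He
(r1,c5) = C
(r2,c2) = H
(r2,c4) = B
(r2,c5) = He
(r3,c1) = He
(r3,c3) = Li
(r3,c4) = H
(r3,c6) = C
(r4,c2) = B
(r4,c3) = He
(r4,c5) = Li
(r4,c6) = Be
(r5,c4) = Li
(r5,c6) = B
(r6,c3) = B
(r2,c1) = Be
(r5,c3) = H

B Li Be He C H / Be H C B He Li / He Be Li H B C / H B He C Li Be / C He H Li Be B / Li C B Be H He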